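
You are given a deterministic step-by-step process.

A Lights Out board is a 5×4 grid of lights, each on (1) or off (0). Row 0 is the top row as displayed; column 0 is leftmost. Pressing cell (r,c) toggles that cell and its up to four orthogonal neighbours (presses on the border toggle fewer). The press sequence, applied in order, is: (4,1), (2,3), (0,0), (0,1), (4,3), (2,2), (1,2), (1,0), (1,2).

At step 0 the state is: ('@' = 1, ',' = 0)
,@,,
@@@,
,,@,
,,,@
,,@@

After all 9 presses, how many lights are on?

15

step 0: ,@,,
@@@,
,,@,
,,,@
,,@@
step 1: ,@,,
@@@,
,,@,
,@,@
@@,@
step 2: ,@,,
@@@@
,,,@
,@,,
@@,@
step 3: @,,,
,@@@
,,,@
,@,,
@@,@
step 4: ,@@,
,,@@
,,,@
,@,,
@@,@
step 5: ,@@,
,,@@
,,,@
,@,@
@@@,
step 6: ,@@,
,,,@
,@@,
,@@@
@@@,
step 7: ,@,,
,@@,
,@,,
,@@@
@@@,
step 8: @@,,
@,@,
@@,,
,@@@
@@@,
step 9: @@@,
@@,@
@@@,
,@@@
@@@,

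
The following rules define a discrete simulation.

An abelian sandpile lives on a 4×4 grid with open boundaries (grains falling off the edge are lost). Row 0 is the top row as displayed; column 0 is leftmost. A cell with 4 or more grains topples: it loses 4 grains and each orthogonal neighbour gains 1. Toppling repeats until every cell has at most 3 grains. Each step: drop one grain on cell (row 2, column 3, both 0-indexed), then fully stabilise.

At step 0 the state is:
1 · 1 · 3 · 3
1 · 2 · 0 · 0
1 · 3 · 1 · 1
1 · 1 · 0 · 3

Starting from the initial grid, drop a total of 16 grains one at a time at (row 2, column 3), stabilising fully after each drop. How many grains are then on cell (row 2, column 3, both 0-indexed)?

1

k=0  1 · 1 · 3 · 3
1 · 2 · 0 · 0
1 · 3 · 1 · 1
1 · 1 · 0 · 3
k=1  1 · 1 · 3 · 3
1 · 2 · 0 · 0
1 · 3 · 1 · 2
1 · 1 · 0 · 3
k=2  1 · 1 · 3 · 3
1 · 2 · 0 · 0
1 · 3 · 1 · 3
1 · 1 · 0 · 3
k=3  1 · 1 · 3 · 3
1 · 2 · 0 · 1
1 · 3 · 2 · 1
1 · 1 · 1 · 0
k=4  1 · 1 · 3 · 3
1 · 2 · 0 · 1
1 · 3 · 2 · 2
1 · 1 · 1 · 0
k=5  1 · 1 · 3 · 3
1 · 2 · 0 · 1
1 · 3 · 2 · 3
1 · 1 · 1 · 0
k=6  1 · 1 · 3 · 3
1 · 2 · 0 · 2
1 · 3 · 3 · 0
1 · 1 · 1 · 1
k=7  1 · 1 · 3 · 3
1 · 2 · 0 · 2
1 · 3 · 3 · 1
1 · 1 · 1 · 1
k=8  1 · 1 · 3 · 3
1 · 2 · 0 · 2
1 · 3 · 3 · 2
1 · 1 · 1 · 1
k=9  1 · 1 · 3 · 3
1 · 2 · 0 · 2
1 · 3 · 3 · 3
1 · 1 · 1 · 1
k=10  1 · 1 · 3 · 3
1 · 3 · 1 · 3
2 · 0 · 1 · 1
1 · 2 · 2 · 2
k=11  1 · 1 · 3 · 3
1 · 3 · 1 · 3
2 · 0 · 1 · 2
1 · 2 · 2 · 2
k=12  1 · 1 · 3 · 3
1 · 3 · 1 · 3
2 · 0 · 1 · 3
1 · 2 · 2 · 2
k=13  1 · 2 · 0 · 1
1 · 3 · 3 · 1
2 · 0 · 2 · 1
1 · 2 · 2 · 3
k=14  1 · 2 · 0 · 1
1 · 3 · 3 · 1
2 · 0 · 2 · 2
1 · 2 · 2 · 3
k=15  1 · 2 · 0 · 1
1 · 3 · 3 · 1
2 · 0 · 2 · 3
1 · 2 · 2 · 3
k=16  1 · 2 · 0 · 1
1 · 3 · 3 · 2
2 · 0 · 3 · 1
1 · 2 · 3 · 0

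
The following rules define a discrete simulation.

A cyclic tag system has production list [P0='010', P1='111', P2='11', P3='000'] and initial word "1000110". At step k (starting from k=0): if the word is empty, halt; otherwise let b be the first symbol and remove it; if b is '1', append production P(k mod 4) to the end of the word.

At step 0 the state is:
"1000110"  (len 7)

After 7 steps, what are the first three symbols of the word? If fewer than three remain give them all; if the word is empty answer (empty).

010

step 0: "1000110"  (len 7)
step 1: "000110010"  (len 9)
step 2: "00110010"  (len 8)
step 3: "0110010"  (len 7)
step 4: "110010"  (len 6)
step 5: "10010010"  (len 8)
step 6: "0010010111"  (len 10)
step 7: "010010111"  (len 9)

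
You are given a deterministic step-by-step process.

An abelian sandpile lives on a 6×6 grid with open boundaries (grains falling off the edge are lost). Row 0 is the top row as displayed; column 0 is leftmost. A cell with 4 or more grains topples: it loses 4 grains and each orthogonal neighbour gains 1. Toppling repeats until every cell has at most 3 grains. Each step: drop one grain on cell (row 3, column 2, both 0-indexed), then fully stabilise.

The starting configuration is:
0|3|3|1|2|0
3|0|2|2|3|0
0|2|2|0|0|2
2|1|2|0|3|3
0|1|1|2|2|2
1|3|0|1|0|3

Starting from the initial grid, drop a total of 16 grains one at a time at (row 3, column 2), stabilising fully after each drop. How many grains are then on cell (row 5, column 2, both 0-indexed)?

1

gen 0: 0|3|3|1|2|0
3|0|2|2|3|0
0|2|2|0|0|2
2|1|2|0|3|3
0|1|1|2|2|2
1|3|0|1|0|3
gen 1: 0|3|3|1|2|0
3|0|2|2|3|0
0|2|2|0|0|2
2|1|3|0|3|3
0|1|1|2|2|2
1|3|0|1|0|3
gen 2: 0|3|3|1|2|0
3|0|2|2|3|0
0|2|3|0|0|2
2|2|0|1|3|3
0|1|2|2|2|2
1|3|0|1|0|3
gen 3: 0|3|3|1|2|0
3|0|2|2|3|0
0|2|3|0|0|2
2|2|1|1|3|3
0|1|2|2|2|2
1|3|0|1|0|3
gen 4: 0|3|3|1|2|0
3|0|2|2|3|0
0|2|3|0|0|2
2|2|2|1|3|3
0|1|2|2|2|2
1|3|0|1|0|3
gen 5: 0|3|3|1|2|0
3|0|2|2|3|0
0|2|3|0|0|2
2|2|3|1|3|3
0|1|2|2|2|2
1|3|0|1|0|3
gen 6: 0|3|3|1|2|0
3|0|3|2|3|0
0|3|0|1|0|2
2|3|1|2|3|3
0|1|3|2|2|2
1|3|0|1|0|3
gen 7: 0|3|3|1|2|0
3|0|3|2|3|0
0|3|0|1|0|2
2|3|2|2|3|3
0|1|3|2|2|2
1|3|0|1|0|3
gen 8: 0|3|3|1|2|0
3|0|3|2|3|0
0|3|0|1|0|2
2|3|3|2|3|3
0|1|3|2|2|2
1|3|0|1|0|3
gen 9: 0|3|3|1|2|0
3|1|3|2|3|0
1|0|2|1|0|2
3|1|2|3|3|3
0|3|0|3|2|2
1|3|1|1|0|3
gen 10: 0|3|3|1|2|0
3|1|3|2|3|0
1|0|2|1|0|2
3|1|3|3|3|3
0|3|0|3|2|2
1|3|1|1|0|3
gen 11: 0|3|3|1|2|0
3|1|3|2|3|0
1|0|3|2|1|3
3|2|1|2|2|1
0|3|2|1|1|1
1|3|1|2|2|0
gen 12: 0|3|3|1|2|0
3|1|3|2|3|0
1|0|3|2|1|3
3|2|2|2|2|1
0|3|2|1|1|1
1|3|1|2|2|0
gen 13: 0|3|3|1|2|0
3|1|3|2|3|0
1|0|3|2|1|3
3|2|3|2|2|1
0|3|2|1|1|1
1|3|1|2|2|0
gen 14: 1|0|1|2|2|0
3|3|1|3|3|0
1|1|1|3|1|3
3|3|1|3|2|1
0|3|3|1|1|1
1|3|1|2|2|0
gen 15: 1|0|1|2|2|0
3|3|1|3|3|0
1|1|1|3|1|3
3|3|2|3|2|1
0|3|3|1|1|1
1|3|1|2|2|0
gen 16: 1|0|1|2|2|0
3|3|1|3|3|0
1|1|1|3|1|3
3|3|3|3|2|1
0|3|3|1|1|1
1|3|1|2|2|0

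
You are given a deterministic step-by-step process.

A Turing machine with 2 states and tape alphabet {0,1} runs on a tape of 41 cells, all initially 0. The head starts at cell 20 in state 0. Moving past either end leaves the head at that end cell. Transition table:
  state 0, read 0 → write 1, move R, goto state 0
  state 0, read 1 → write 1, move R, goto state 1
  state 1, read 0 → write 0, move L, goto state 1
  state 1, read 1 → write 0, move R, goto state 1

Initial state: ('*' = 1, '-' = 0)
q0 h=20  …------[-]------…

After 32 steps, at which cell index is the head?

37

[0] q0 h=20  …------[-]------…
[1] q0 h=21  …-----*[-]------…
[2] q0 h=22  …----**[-]------…
[3] q0 h=23  …---***[-]------…
[4] q0 h=24  …--****[-]------…
[5] q0 h=25  …-*****[-]------…
[6] q0 h=26  …******[-]------…
[7] q0 h=27  …******[-]------…
[8] q0 h=28  …******[-]------…
[9] q0 h=29  …******[-]------…
[10] q0 h=30  …******[-]------…
[11] q0 h=31  …******[-]------…
[12] q0 h=32  …******[-]------…
[13] q0 h=33  …******[-]------…
[14] q0 h=34  …******[-]------|
[15] q0 h=35  …******[-]-----|
[16] q0 h=36  …******[-]----|
[17] q0 h=37  …******[-]---|
[18] q0 h=38  …******[-]--|
[19] q0 h=39  …******[-]-|
[20] q0 h=40  …******[-]|
[21] q0 h=40  …******[*]|
[22] q1 h=40  …******[*]|
[23] q1 h=40  …******[-]|
[24] q1 h=39  …******[*]-|
[25] q1 h=40  …*****-[-]|
[26] q1 h=39  …******[-]-|
[27] q1 h=38  …******[*]--|
[28] q1 h=39  …*****-[-]-|
[29] q1 h=38  …******[-]--|
[30] q1 h=37  …******[*]---|
[31] q1 h=38  …*****-[-]--|
[32] q1 h=37  …******[-]---|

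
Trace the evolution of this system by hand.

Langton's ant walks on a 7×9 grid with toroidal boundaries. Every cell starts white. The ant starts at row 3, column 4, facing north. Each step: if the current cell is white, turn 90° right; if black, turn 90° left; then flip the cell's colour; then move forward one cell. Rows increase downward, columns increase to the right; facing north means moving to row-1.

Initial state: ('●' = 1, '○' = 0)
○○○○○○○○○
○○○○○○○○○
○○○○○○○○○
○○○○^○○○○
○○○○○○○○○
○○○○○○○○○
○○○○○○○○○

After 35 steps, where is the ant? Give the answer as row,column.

t=0: ○○○○○○○○○
○○○○○○○○○
○○○○○○○○○
○○○○^○○○○
○○○○○○○○○
○○○○○○○○○
○○○○○○○○○
t=1: ○○○○○○○○○
○○○○○○○○○
○○○○○○○○○
○○○○●>○○○
○○○○○○○○○
○○○○○○○○○
○○○○○○○○○
t=2: ○○○○○○○○○
○○○○○○○○○
○○○○○○○○○
○○○○●●○○○
○○○○○v○○○
○○○○○○○○○
○○○○○○○○○
t=3: ○○○○○○○○○
○○○○○○○○○
○○○○○○○○○
○○○○●●○○○
○○○○<●○○○
○○○○○○○○○
○○○○○○○○○
t=4: ○○○○○○○○○
○○○○○○○○○
○○○○○○○○○
○○○○^●○○○
○○○○●●○○○
○○○○○○○○○
○○○○○○○○○
t=5: ○○○○○○○○○
○○○○○○○○○
○○○○○○○○○
○○○<○●○○○
○○○○●●○○○
○○○○○○○○○
○○○○○○○○○
t=6: ○○○○○○○○○
○○○○○○○○○
○○○^○○○○○
○○○●○●○○○
○○○○●●○○○
○○○○○○○○○
○○○○○○○○○
t=7: ○○○○○○○○○
○○○○○○○○○
○○○●>○○○○
○○○●○●○○○
○○○○●●○○○
○○○○○○○○○
○○○○○○○○○
t=8: ○○○○○○○○○
○○○○○○○○○
○○○●●○○○○
○○○●v●○○○
○○○○●●○○○
○○○○○○○○○
○○○○○○○○○
t=9: ○○○○○○○○○
○○○○○○○○○
○○○●●○○○○
○○○<●●○○○
○○○○●●○○○
○○○○○○○○○
○○○○○○○○○
t=10: ○○○○○○○○○
○○○○○○○○○
○○○●●○○○○
○○○○●●○○○
○○○v●●○○○
○○○○○○○○○
○○○○○○○○○
t=11: ○○○○○○○○○
○○○○○○○○○
○○○●●○○○○
○○○○●●○○○
○○<●●●○○○
○○○○○○○○○
○○○○○○○○○
t=12: ○○○○○○○○○
○○○○○○○○○
○○○●●○○○○
○○^○●●○○○
○○●●●●○○○
○○○○○○○○○
○○○○○○○○○
t=13: ○○○○○○○○○
○○○○○○○○○
○○○●●○○○○
○○●>●●○○○
○○●●●●○○○
○○○○○○○○○
○○○○○○○○○
t=14: ○○○○○○○○○
○○○○○○○○○
○○○●●○○○○
○○●●●●○○○
○○●v●●○○○
○○○○○○○○○
○○○○○○○○○
t=15: ○○○○○○○○○
○○○○○○○○○
○○○●●○○○○
○○●●●●○○○
○○●○>●○○○
○○○○○○○○○
○○○○○○○○○
t=16: ○○○○○○○○○
○○○○○○○○○
○○○●●○○○○
○○●●^●○○○
○○●○○●○○○
○○○○○○○○○
○○○○○○○○○
t=17: ○○○○○○○○○
○○○○○○○○○
○○○●●○○○○
○○●<○●○○○
○○●○○●○○○
○○○○○○○○○
○○○○○○○○○
t=18: ○○○○○○○○○
○○○○○○○○○
○○○●●○○○○
○○●○○●○○○
○○●v○●○○○
○○○○○○○○○
○○○○○○○○○
t=19: ○○○○○○○○○
○○○○○○○○○
○○○●●○○○○
○○●○○●○○○
○○<●○●○○○
○○○○○○○○○
○○○○○○○○○
t=20: ○○○○○○○○○
○○○○○○○○○
○○○●●○○○○
○○●○○●○○○
○○○●○●○○○
○○v○○○○○○
○○○○○○○○○
t=21: ○○○○○○○○○
○○○○○○○○○
○○○●●○○○○
○○●○○●○○○
○○○●○●○○○
○<●○○○○○○
○○○○○○○○○
t=22: ○○○○○○○○○
○○○○○○○○○
○○○●●○○○○
○○●○○●○○○
○^○●○●○○○
○●●○○○○○○
○○○○○○○○○
t=23: ○○○○○○○○○
○○○○○○○○○
○○○●●○○○○
○○●○○●○○○
○●>●○●○○○
○●●○○○○○○
○○○○○○○○○
t=24: ○○○○○○○○○
○○○○○○○○○
○○○●●○○○○
○○●○○●○○○
○●●●○●○○○
○●v○○○○○○
○○○○○○○○○
t=25: ○○○○○○○○○
○○○○○○○○○
○○○●●○○○○
○○●○○●○○○
○●●●○●○○○
○●○>○○○○○
○○○○○○○○○
t=26: ○○○○○○○○○
○○○○○○○○○
○○○●●○○○○
○○●○○●○○○
○●●●○●○○○
○●○●○○○○○
○○○v○○○○○
t=27: ○○○○○○○○○
○○○○○○○○○
○○○●●○○○○
○○●○○●○○○
○●●●○●○○○
○●○●○○○○○
○○<●○○○○○
t=28: ○○○○○○○○○
○○○○○○○○○
○○○●●○○○○
○○●○○●○○○
○●●●○●○○○
○●^●○○○○○
○○●●○○○○○
t=29: ○○○○○○○○○
○○○○○○○○○
○○○●●○○○○
○○●○○●○○○
○●●●○●○○○
○●●>○○○○○
○○●●○○○○○
t=30: ○○○○○○○○○
○○○○○○○○○
○○○●●○○○○
○○●○○●○○○
○●●^○●○○○
○●●○○○○○○
○○●●○○○○○
t=31: ○○○○○○○○○
○○○○○○○○○
○○○●●○○○○
○○●○○●○○○
○●<○○●○○○
○●●○○○○○○
○○●●○○○○○
t=32: ○○○○○○○○○
○○○○○○○○○
○○○●●○○○○
○○●○○●○○○
○●○○○●○○○
○●v○○○○○○
○○●●○○○○○
t=33: ○○○○○○○○○
○○○○○○○○○
○○○●●○○○○
○○●○○●○○○
○●○○○●○○○
○●○>○○○○○
○○●●○○○○○
t=34: ○○○○○○○○○
○○○○○○○○○
○○○●●○○○○
○○●○○●○○○
○●○○○●○○○
○●○●○○○○○
○○●v○○○○○
t=35: ○○○○○○○○○
○○○○○○○○○
○○○●●○○○○
○○●○○●○○○
○●○○○●○○○
○●○●○○○○○
○○●○>○○○○

6,4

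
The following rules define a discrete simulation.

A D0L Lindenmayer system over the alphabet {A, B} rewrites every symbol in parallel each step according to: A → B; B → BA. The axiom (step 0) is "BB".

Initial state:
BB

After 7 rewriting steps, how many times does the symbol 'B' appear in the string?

t=0: BB
t=1: BABA
t=2: BABBAB
t=3: BABBABABBA
t=4: BABBABABBABBABAB
t=5: BABBABABBABBABABBABABBABBA
t=6: BABBABABBABBABABBABABBABBABABBABBABABBABAB
t=7: BABBABABBABBABABBABABBABBABABBABBABABBABABBABBABABBABABBABBABABBABBA

42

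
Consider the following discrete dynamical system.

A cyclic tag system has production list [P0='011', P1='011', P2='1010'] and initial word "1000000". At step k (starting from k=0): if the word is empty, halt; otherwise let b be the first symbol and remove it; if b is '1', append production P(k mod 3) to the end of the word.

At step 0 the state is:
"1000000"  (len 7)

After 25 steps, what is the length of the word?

19

t=0: "1000000"  (len 7)
t=1: "000000011"  (len 9)
t=2: "00000011"  (len 8)
t=3: "0000011"  (len 7)
t=4: "000011"  (len 6)
t=5: "00011"  (len 5)
t=6: "0011"  (len 4)
t=7: "011"  (len 3)
t=8: "11"  (len 2)
t=9: "11010"  (len 5)
t=10: "1010011"  (len 7)
t=11: "010011011"  (len 9)
t=12: "10011011"  (len 8)
t=13: "0011011011"  (len 10)
t=14: "011011011"  (len 9)
t=15: "11011011"  (len 8)
t=16: "1011011011"  (len 10)
t=17: "011011011011"  (len 12)
t=18: "11011011011"  (len 11)
t=19: "1011011011011"  (len 13)
t=20: "011011011011011"  (len 15)
t=21: "11011011011011"  (len 14)
t=22: "1011011011011011"  (len 16)
t=23: "011011011011011011"  (len 18)
t=24: "11011011011011011"  (len 17)
t=25: "1011011011011011011"  (len 19)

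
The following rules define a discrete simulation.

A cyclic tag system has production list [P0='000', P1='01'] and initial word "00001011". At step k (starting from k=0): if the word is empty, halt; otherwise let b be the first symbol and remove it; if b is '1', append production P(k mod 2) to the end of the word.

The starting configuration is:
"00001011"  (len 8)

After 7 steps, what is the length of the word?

7

0) "00001011"  (len 8)
1) "0001011"  (len 7)
2) "001011"  (len 6)
3) "01011"  (len 5)
4) "1011"  (len 4)
5) "011000"  (len 6)
6) "11000"  (len 5)
7) "1000000"  (len 7)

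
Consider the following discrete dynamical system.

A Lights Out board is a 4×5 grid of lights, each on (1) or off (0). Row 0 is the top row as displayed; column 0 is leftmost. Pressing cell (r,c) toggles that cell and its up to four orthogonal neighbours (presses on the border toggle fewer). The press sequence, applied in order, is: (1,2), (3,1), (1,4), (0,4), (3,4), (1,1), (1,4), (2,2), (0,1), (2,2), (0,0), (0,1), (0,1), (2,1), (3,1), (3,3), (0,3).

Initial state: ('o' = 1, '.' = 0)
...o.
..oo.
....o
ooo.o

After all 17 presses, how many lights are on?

10

step 0: ...o.
..oo.
....o
ooo.o
step 1: ..oo.
.o...
..o.o
ooo.o
step 2: ..oo.
.o...
.oo.o
....o
step 3: ..ooo
.o.oo
.oo..
....o
step 4: ..o..
.o.o.
.oo..
....o
step 5: ..o..
.o.o.
.oo.o
...o.
step 6: .oo..
o.oo.
..o.o
...o.
step 7: .oo.o
o.o.o
..o..
...o.
step 8: .oo.o
o...o
.o.o.
..oo.
step 9: o...o
oo..o
.o.o.
..oo.
step 10: o...o
ooo.o
..o..
...o.
step 11: .o..o
.oo.o
..o..
...o.
step 12: o.o.o
..o.o
..o..
...o.
step 13: .o..o
.oo.o
..o..
...o.
step 14: .o..o
..o.o
oo...
.o.o.
step 15: .o..o
..o.o
o....
o.oo.
step 16: .o..o
..o.o
o..o.
o...o
step 17: .ooo.
..ooo
o..o.
o...o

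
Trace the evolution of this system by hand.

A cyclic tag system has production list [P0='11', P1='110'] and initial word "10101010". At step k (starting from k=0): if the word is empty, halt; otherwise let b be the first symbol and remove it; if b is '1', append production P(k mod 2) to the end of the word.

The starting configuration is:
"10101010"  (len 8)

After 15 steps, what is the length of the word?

18

[0] "10101010"  (len 8)
[1] "010101011"  (len 9)
[2] "10101011"  (len 8)
[3] "010101111"  (len 9)
[4] "10101111"  (len 8)
[5] "010111111"  (len 9)
[6] "10111111"  (len 8)
[7] "011111111"  (len 9)
[8] "11111111"  (len 8)
[9] "111111111"  (len 9)
[10] "11111111110"  (len 11)
[11] "111111111011"  (len 12)
[12] "11111111011110"  (len 14)
[13] "111111101111011"  (len 15)
[14] "11111101111011110"  (len 17)
[15] "111110111101111011"  (len 18)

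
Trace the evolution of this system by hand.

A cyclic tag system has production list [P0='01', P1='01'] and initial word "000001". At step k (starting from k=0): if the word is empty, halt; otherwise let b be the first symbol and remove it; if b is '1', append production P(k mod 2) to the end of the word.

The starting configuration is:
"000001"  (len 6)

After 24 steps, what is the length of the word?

2

step 0: "000001"  (len 6)
step 1: "00001"  (len 5)
step 2: "0001"  (len 4)
step 3: "001"  (len 3)
step 4: "01"  (len 2)
step 5: "1"  (len 1)
step 6: "01"  (len 2)
step 7: "1"  (len 1)
step 8: "01"  (len 2)
step 9: "1"  (len 1)
step 10: "01"  (len 2)
step 11: "1"  (len 1)
step 12: "01"  (len 2)
step 13: "1"  (len 1)
step 14: "01"  (len 2)
step 15: "1"  (len 1)
step 16: "01"  (len 2)
step 17: "1"  (len 1)
step 18: "01"  (len 2)
step 19: "1"  (len 1)
step 20: "01"  (len 2)
step 21: "1"  (len 1)
step 22: "01"  (len 2)
step 23: "1"  (len 1)
step 24: "01"  (len 2)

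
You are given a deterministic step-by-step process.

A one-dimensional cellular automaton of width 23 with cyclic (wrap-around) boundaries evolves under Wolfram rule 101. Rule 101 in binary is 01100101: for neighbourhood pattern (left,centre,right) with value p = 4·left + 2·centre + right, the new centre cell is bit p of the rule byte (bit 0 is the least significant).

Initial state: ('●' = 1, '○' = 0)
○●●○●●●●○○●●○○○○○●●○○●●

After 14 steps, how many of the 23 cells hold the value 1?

step 0: ○●●○●●●●○○●●○○○○○●●○○●●
step 1: ●○●●○○○●○○○●○●●●○○●○○○●
step 2: ●●○●○●○●○●○●●○○●○○●○●○○
step 3: ○●●●●●●●●●●○●○○●○○●●●○○
step 4: ○○○○○○○○○○●●●○○●○○○○●○●
step 5: ○●●●●●●●●○○○●○○●○●●○●●●
step 6: ●○○○○○○○●○●○●○○●●○●●○○●
step 7: ●○●●●●●○●●●●●○○○●●○●○○○
step 8: ●●○○○○●●○○○○●○●○○●●●○●○
step 9: ○●○●●○○●○●●○●●●○○○○●●●●
step 10: ●●●○●○○●●○●●○○●○●●○○○○●
step 11: ○○●●●○○○●●○●○○●●○●○●●○○
step 12: ●○○○●○●○○●●●○○○●●●●○●○●
step 13: ●○●○●●●○○○○●○●○○○○●●●●○
step 14: ●●●●○○●○●●○●●●○●●○○○○●●

14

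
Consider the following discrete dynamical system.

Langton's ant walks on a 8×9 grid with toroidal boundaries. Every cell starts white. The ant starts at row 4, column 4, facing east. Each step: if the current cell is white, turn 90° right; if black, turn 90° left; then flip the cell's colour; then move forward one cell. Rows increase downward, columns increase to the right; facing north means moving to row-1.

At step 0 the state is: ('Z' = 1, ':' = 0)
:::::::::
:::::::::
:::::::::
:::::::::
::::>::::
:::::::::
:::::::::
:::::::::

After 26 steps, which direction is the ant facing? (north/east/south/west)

k=0  :::::::::
:::::::::
:::::::::
:::::::::
::::>::::
:::::::::
:::::::::
:::::::::
k=1  :::::::::
:::::::::
:::::::::
:::::::::
::::Z::::
::::v::::
:::::::::
:::::::::
k=2  :::::::::
:::::::::
:::::::::
:::::::::
::::Z::::
:::<Z::::
:::::::::
:::::::::
k=3  :::::::::
:::::::::
:::::::::
:::::::::
:::^Z::::
:::ZZ::::
:::::::::
:::::::::
k=4  :::::::::
:::::::::
:::::::::
:::::::::
:::Z>::::
:::ZZ::::
:::::::::
:::::::::
k=5  :::::::::
:::::::::
:::::::::
::::^::::
:::Z:::::
:::ZZ::::
:::::::::
:::::::::
k=6  :::::::::
:::::::::
:::::::::
::::Z>:::
:::Z:::::
:::ZZ::::
:::::::::
:::::::::
k=7  :::::::::
:::::::::
:::::::::
::::ZZ:::
:::Z:v:::
:::ZZ::::
:::::::::
:::::::::
k=8  :::::::::
:::::::::
:::::::::
::::ZZ:::
:::Z<Z:::
:::ZZ::::
:::::::::
:::::::::
k=9  :::::::::
:::::::::
:::::::::
::::^Z:::
:::ZZZ:::
:::ZZ::::
:::::::::
:::::::::
k=10  :::::::::
:::::::::
:::::::::
:::<:Z:::
:::ZZZ:::
:::ZZ::::
:::::::::
:::::::::
k=11  :::::::::
:::::::::
:::^:::::
:::Z:Z:::
:::ZZZ:::
:::ZZ::::
:::::::::
:::::::::
k=12  :::::::::
:::::::::
:::Z>::::
:::Z:Z:::
:::ZZZ:::
:::ZZ::::
:::::::::
:::::::::
k=13  :::::::::
:::::::::
:::ZZ::::
:::ZvZ:::
:::ZZZ:::
:::ZZ::::
:::::::::
:::::::::
k=14  :::::::::
:::::::::
:::ZZ::::
:::<ZZ:::
:::ZZZ:::
:::ZZ::::
:::::::::
:::::::::
k=15  :::::::::
:::::::::
:::ZZ::::
::::ZZ:::
:::vZZ:::
:::ZZ::::
:::::::::
:::::::::
k=16  :::::::::
:::::::::
:::ZZ::::
::::ZZ:::
::::>Z:::
:::ZZ::::
:::::::::
:::::::::
k=17  :::::::::
:::::::::
:::ZZ::::
::::^Z:::
:::::Z:::
:::ZZ::::
:::::::::
:::::::::
k=18  :::::::::
:::::::::
:::ZZ::::
:::<:Z:::
:::::Z:::
:::ZZ::::
:::::::::
:::::::::
k=19  :::::::::
:::::::::
:::^Z::::
:::Z:Z:::
:::::Z:::
:::ZZ::::
:::::::::
:::::::::
k=20  :::::::::
:::::::::
::<:Z::::
:::Z:Z:::
:::::Z:::
:::ZZ::::
:::::::::
:::::::::
k=21  :::::::::
::^::::::
::Z:Z::::
:::Z:Z:::
:::::Z:::
:::ZZ::::
:::::::::
:::::::::
k=22  :::::::::
::Z>:::::
::Z:Z::::
:::Z:Z:::
:::::Z:::
:::ZZ::::
:::::::::
:::::::::
k=23  :::::::::
::ZZ:::::
::ZvZ::::
:::Z:Z:::
:::::Z:::
:::ZZ::::
:::::::::
:::::::::
k=24  :::::::::
::ZZ:::::
::<ZZ::::
:::Z:Z:::
:::::Z:::
:::ZZ::::
:::::::::
:::::::::
k=25  :::::::::
::ZZ:::::
:::ZZ::::
::vZ:Z:::
:::::Z:::
:::ZZ::::
:::::::::
:::::::::
k=26  :::::::::
::ZZ:::::
:::ZZ::::
:<ZZ:Z:::
:::::Z:::
:::ZZ::::
:::::::::
:::::::::

west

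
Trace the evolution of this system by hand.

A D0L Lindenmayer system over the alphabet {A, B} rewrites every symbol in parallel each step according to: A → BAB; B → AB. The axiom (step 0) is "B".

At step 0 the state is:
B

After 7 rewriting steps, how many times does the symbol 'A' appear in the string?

k=0  B
k=1  AB
k=2  BABAB
k=3  ABBABABBABAB
k=4  BABABABBABABBABABABBABABBABAB
k=5  ABBABABBABABBABABABBABABBABABABBABABBABABBABABABBABABBABABABBABABBABAB
k=6  BABABABBABABBABABABBABABBABABABBABABBABABBABABABBABABBABAB…BABABABBABABBABABABBABABBABABBABABABBABABBABABABBABABBABAB  (len 169)
k=7  ABBABABBABABBABABABBABABBABABABBABABBABABBABABABBABABBABAB…BABABABBABABBABABABBABABBABABBABABABBABABBABABABBABABBABAB  (len 408)

169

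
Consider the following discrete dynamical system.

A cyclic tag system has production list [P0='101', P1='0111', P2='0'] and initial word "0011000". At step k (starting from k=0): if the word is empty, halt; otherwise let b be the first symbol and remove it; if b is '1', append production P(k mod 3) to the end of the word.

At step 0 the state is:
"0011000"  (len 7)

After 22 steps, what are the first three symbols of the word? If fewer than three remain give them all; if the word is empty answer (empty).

010

0) "0011000"  (len 7)
1) "011000"  (len 6)
2) "11000"  (len 5)
3) "10000"  (len 5)
4) "0000101"  (len 7)
5) "000101"  (len 6)
6) "00101"  (len 5)
7) "0101"  (len 4)
8) "101"  (len 3)
9) "010"  (len 3)
10) "10"  (len 2)
11) "00111"  (len 5)
12) "0111"  (len 4)
13) "111"  (len 3)
14) "110111"  (len 6)
15) "101110"  (len 6)
16) "01110101"  (len 8)
17) "1110101"  (len 7)
18) "1101010"  (len 7)
19) "101010101"  (len 9)
20) "010101010111"  (len 12)
21) "10101010111"  (len 11)
22) "0101010111101"  (len 13)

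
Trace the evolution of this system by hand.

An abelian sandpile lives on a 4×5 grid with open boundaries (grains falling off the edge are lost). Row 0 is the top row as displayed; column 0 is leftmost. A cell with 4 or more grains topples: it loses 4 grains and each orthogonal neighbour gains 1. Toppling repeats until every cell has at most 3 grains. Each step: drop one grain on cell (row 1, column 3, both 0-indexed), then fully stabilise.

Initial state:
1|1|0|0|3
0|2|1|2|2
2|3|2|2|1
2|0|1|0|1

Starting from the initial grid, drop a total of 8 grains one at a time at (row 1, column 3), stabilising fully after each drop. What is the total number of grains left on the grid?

t=0: 1|1|0|0|3
0|2|1|2|2
2|3|2|2|1
2|0|1|0|1
t=1: 1|1|0|0|3
0|2|1|3|2
2|3|2|2|1
2|0|1|0|1
t=2: 1|1|0|1|3
0|2|2|0|3
2|3|2|3|1
2|0|1|0|1
t=3: 1|1|0|1|3
0|2|2|1|3
2|3|2|3|1
2|0|1|0|1
t=4: 1|1|0|1|3
0|2|2|2|3
2|3|2|3|1
2|0|1|0|1
t=5: 1|1|0|1|3
0|2|2|3|3
2|3|2|3|1
2|0|1|0|1
t=6: 1|1|0|3|0
0|2|3|2|1
2|3|3|0|3
2|0|1|1|1
t=7: 1|1|0|3|0
0|2|3|3|1
2|3|3|0|3
2|0|1|1|1
t=8: 1|2|2|0|1
1|0|2|2|2
3|1|1|2|3
2|1|2|1|1

30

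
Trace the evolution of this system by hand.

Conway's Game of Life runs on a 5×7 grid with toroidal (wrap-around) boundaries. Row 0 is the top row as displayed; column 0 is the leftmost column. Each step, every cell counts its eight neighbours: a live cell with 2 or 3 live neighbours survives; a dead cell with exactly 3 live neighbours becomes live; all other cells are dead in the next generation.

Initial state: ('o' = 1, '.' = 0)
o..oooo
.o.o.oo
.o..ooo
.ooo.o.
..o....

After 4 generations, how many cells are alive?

8

t=0: o..oooo
.o.o.oo
.o..ooo
.ooo.o.
..o....
t=1: oo.o...
.o.o...
.o.....
oo.o.oo
o......
t=2: oo.....
.o.....
.o..o.o
.oo...o
....o..
t=3: oo.....
.oo....
.o...o.
.ooo...
..o....
t=4: o......
..o....
o..o...
.o.o...
o..o...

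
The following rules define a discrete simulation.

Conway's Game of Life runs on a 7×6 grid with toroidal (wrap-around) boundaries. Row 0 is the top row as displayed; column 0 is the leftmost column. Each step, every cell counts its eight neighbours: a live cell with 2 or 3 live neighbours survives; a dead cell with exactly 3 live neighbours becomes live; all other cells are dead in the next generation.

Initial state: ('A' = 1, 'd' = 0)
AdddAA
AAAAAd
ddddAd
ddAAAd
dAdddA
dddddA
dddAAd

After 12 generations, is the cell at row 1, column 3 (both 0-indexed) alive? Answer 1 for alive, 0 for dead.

0

t=0: AdddAA
AAAAAd
ddddAd
ddAAAd
dAdddA
dddddA
dddAAd
t=1: Addddd
AAAddd
dddddd
ddAAAA
AdAAdA
AddddA
AddAdd
t=2: AdAddA
AAdddd
AdddAA
AAAddA
ddAddd
ddAAdd
AAdddd
t=3: ddAddA
ddddAd
ddAdAd
ddAAAd
Addddd
ddAAdd
AddAdA
t=4: AddAdA
ddddAA
ddAdAA
dAAdAA
dAddAd
AAAAAA
AAdAdA
t=5: dAAAdd
dddddd
dAAddd
dAAddd
dddddd
dddddd
dddddd
t=6: ddAddd
dddAdd
dAAddd
dAAddd
dddddd
dddddd
ddAddd
t=7: ddAAdd
dAdAdd
dAdAdd
dAAddd
dddddd
dddddd
dddddd
t=8: ddAAdd
dAdAAd
AAdAdd
dAAddd
dddddd
dddddd
dddddd
t=9: ddAAAd
AAddAd
AddAAd
AAAddd
dddddd
dddddd
dddddd
t=10: dAAAAA
AAdddd
dddAAd
AAAAdA
dAdddd
dddddd
dddAdd
t=11: dAdAAA
AAdddd
dddAAd
AAdAdA
dAdddd
dddddd
dddAdd
t=12: dAdAAA
AAdddd
dddAAd
AAdAdA
dAAddd
dddddd
ddAAdd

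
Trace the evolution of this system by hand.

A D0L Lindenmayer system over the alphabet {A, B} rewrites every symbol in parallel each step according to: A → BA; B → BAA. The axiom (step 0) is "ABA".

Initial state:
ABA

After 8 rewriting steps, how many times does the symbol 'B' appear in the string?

step 0: ABA
step 1: BABAABA
step 2: BAABABAABABABAABA
step 3: BAABABABAABABAABABABAABABAABABAABABABAABA
step 4: BAABABABAABABAABABAABABABAABABAABABABAABABAABABAABABABAABABAABABABAABABAABABABAABABAABABAABABABAABA
step 5: BAABABABAABABAABABAABABABAABABAABABABAABABAABABABAABABAABA…BAABABAABABABAABABAABABABAABABAABABABAABABAABABAABABABAABA  (len 239)
step 6: BAABABABAABABAABABAABABABAABABAABABABAABABAABABABAABABAABA…BAABABAABABABAABABAABABABAABABAABABABAABABAABABAABABABAABA  (len 577)
step 7: BAABABABAABABAABABAABABABAABABAABABABAABABAABABABAABABAABA…BAABABAABABABAABABAABABABAABABAABABABAABABAABABAABABABAABA  (len 1393)
step 8: BAABABABAABABAABABAABABABAABABAABABABAABABAABABABAABABAABA…BAABABAABABABAABABAABABABAABABAABABABAABABAABABAABABABAABA  (len 3363)

1393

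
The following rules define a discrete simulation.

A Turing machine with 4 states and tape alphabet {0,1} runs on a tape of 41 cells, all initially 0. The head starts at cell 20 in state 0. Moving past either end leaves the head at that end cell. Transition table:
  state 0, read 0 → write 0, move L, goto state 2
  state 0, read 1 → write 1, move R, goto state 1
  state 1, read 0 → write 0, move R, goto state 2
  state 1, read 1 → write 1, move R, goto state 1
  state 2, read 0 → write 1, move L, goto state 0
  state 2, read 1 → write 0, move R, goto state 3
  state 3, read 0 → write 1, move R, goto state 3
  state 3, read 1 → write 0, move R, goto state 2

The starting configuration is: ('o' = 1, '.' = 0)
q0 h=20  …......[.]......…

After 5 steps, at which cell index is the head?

15

step 0: q0 h=20  …......[.]......…
step 1: q2 h=19  …......[.]......…
step 2: q0 h=18  …......[.]o.....…
step 3: q2 h=17  …......[.].o....…
step 4: q0 h=16  …......[.]o.o...…
step 5: q2 h=15  …......[.].o.o..…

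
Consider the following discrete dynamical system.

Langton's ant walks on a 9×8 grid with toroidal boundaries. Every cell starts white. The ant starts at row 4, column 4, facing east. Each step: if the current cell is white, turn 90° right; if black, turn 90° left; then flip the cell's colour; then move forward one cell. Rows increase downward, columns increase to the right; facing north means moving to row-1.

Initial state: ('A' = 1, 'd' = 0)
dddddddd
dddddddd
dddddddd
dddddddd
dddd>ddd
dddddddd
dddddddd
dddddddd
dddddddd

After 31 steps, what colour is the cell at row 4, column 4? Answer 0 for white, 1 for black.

0

[0] dddddddd
dddddddd
dddddddd
dddddddd
dddd>ddd
dddddddd
dddddddd
dddddddd
dddddddd
[1] dddddddd
dddddddd
dddddddd
dddddddd
ddddAddd
ddddvddd
dddddddd
dddddddd
dddddddd
[2] dddddddd
dddddddd
dddddddd
dddddddd
ddddAddd
ddd<Addd
dddddddd
dddddddd
dddddddd
[3] dddddddd
dddddddd
dddddddd
dddddddd
ddd^Addd
dddAAddd
dddddddd
dddddddd
dddddddd
[4] dddddddd
dddddddd
dddddddd
dddddddd
dddA>ddd
dddAAddd
dddddddd
dddddddd
dddddddd
[5] dddddddd
dddddddd
dddddddd
dddd^ddd
dddAdddd
dddAAddd
dddddddd
dddddddd
dddddddd
[6] dddddddd
dddddddd
dddddddd
ddddA>dd
dddAdddd
dddAAddd
dddddddd
dddddddd
dddddddd
[7] dddddddd
dddddddd
dddddddd
ddddAAdd
dddAdvdd
dddAAddd
dddddddd
dddddddd
dddddddd
[8] dddddddd
dddddddd
dddddddd
ddddAAdd
dddA<Add
dddAAddd
dddddddd
dddddddd
dddddddd
[9] dddddddd
dddddddd
dddddddd
dddd^Add
dddAAAdd
dddAAddd
dddddddd
dddddddd
dddddddd
[10] dddddddd
dddddddd
dddddddd
ddd<dAdd
dddAAAdd
dddAAddd
dddddddd
dddddddd
dddddddd
[11] dddddddd
dddddddd
ddd^dddd
dddAdAdd
dddAAAdd
dddAAddd
dddddddd
dddddddd
dddddddd
[12] dddddddd
dddddddd
dddA>ddd
dddAdAdd
dddAAAdd
dddAAddd
dddddddd
dddddddd
dddddddd
[13] dddddddd
dddddddd
dddAAddd
dddAvAdd
dddAAAdd
dddAAddd
dddddddd
dddddddd
dddddddd
[14] dddddddd
dddddddd
dddAAddd
ddd<AAdd
dddAAAdd
dddAAddd
dddddddd
dddddddd
dddddddd
[15] dddddddd
dddddddd
dddAAddd
ddddAAdd
dddvAAdd
dddAAddd
dddddddd
dddddddd
dddddddd
[16] dddddddd
dddddddd
dddAAddd
ddddAAdd
dddd>Add
dddAAddd
dddddddd
dddddddd
dddddddd
[17] dddddddd
dddddddd
dddAAddd
dddd^Add
dddddAdd
dddAAddd
dddddddd
dddddddd
dddddddd
[18] dddddddd
dddddddd
dddAAddd
ddd<dAdd
dddddAdd
dddAAddd
dddddddd
dddddddd
dddddddd
[19] dddddddd
dddddddd
ddd^Addd
dddAdAdd
dddddAdd
dddAAddd
dddddddd
dddddddd
dddddddd
[20] dddddddd
dddddddd
dd<dAddd
dddAdAdd
dddddAdd
dddAAddd
dddddddd
dddddddd
dddddddd
[21] dddddddd
dd^ddddd
ddAdAddd
dddAdAdd
dddddAdd
dddAAddd
dddddddd
dddddddd
dddddddd
[22] dddddddd
ddA>dddd
ddAdAddd
dddAdAdd
dddddAdd
dddAAddd
dddddddd
dddddddd
dddddddd
[23] dddddddd
ddAAdddd
ddAvAddd
dddAdAdd
dddddAdd
dddAAddd
dddddddd
dddddddd
dddddddd
[24] dddddddd
ddAAdddd
dd<AAddd
dddAdAdd
dddddAdd
dddAAddd
dddddddd
dddddddd
dddddddd
[25] dddddddd
ddAAdddd
dddAAddd
ddvAdAdd
dddddAdd
dddAAddd
dddddddd
dddddddd
dddddddd
[26] dddddddd
ddAAdddd
dddAAddd
d<AAdAdd
dddddAdd
dddAAddd
dddddddd
dddddddd
dddddddd
[27] dddddddd
ddAAdddd
d^dAAddd
dAAAdAdd
dddddAdd
dddAAddd
dddddddd
dddddddd
dddddddd
[28] dddddddd
ddAAdddd
dA>AAddd
dAAAdAdd
dddddAdd
dddAAddd
dddddddd
dddddddd
dddddddd
[29] dddddddd
ddAAdddd
dAAAAddd
dAvAdAdd
dddddAdd
dddAAddd
dddddddd
dddddddd
dddddddd
[30] dddddddd
ddAAdddd
dAAAAddd
dAd>dAdd
dddddAdd
dddAAddd
dddddddd
dddddddd
dddddddd
[31] dddddddd
ddAAdddd
dAA^Addd
dAdddAdd
dddddAdd
dddAAddd
dddddddd
dddddddd
dddddddd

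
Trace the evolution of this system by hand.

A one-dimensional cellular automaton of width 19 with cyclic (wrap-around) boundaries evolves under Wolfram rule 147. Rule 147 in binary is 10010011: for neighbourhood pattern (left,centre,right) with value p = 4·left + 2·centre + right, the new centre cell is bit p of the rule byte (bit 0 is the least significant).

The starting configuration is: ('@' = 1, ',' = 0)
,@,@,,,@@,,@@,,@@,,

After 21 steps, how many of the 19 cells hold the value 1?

[0] ,@,@,,,@@,,@@,,@@,,
[1] @,,,@@@,,@@,,@@,,@@
[2] ,@@@,@,@@,,@@,,@@,@
[3] ,,@,,,,,,@@,,@@,,,,
[4] @@,@@@@@@,,@@,,@@@@
[5] @,,,@@@@,@@,,@@,@@@
[6] ,@@@,@@,,,,@@,,,,@@
[7] ,,@,,,,@@@@,,@@@@,,
[8] @@,@@@@,@@,@@,@@,@@
[9] @,,,@@,,,,,,,,,,,,@
[10] ,@@@,,@@@@@@@@@@@@,
[11] @,@,@@,@@@@@@@@@@,@
[12] ,,,,,,,,@@@@@@@@,,,
[13] @@@@@@@@,@@@@@@,@@@
[14] @@@@@@@,,,@@@@,,,@@
[15] @@@@@@,@@@,@@,@@@,@
[16] @@@@@,,,@,,,,,,@,,,
[17] ,@@@,@@@,@@@@@@,@@@
[18] ,,@,,,@,,,@@@@,,,@,
[19] @@,@@@,@@@,@@,@@@,@
[20] @,,,@,,,@,,,,,,@,,,
[21] ,@@@,@@@,@@@@@@,@@@

15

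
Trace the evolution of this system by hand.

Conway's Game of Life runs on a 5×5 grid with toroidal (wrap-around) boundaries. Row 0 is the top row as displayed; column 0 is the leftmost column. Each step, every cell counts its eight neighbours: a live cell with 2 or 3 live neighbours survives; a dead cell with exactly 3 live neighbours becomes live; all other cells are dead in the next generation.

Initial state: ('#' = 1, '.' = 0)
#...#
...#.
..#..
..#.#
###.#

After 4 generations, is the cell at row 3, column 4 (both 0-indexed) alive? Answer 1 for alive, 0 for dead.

0

0) #...#
...#.
..#..
..#.#
###.#
1) ..#..
...##
..#..
..#.#
..#..
2) ..#..
..##.
..#.#
.##..
.##..
3) .....
.##..
.....
#....
...#.
4) ..#..
.....
.#...
.....
.....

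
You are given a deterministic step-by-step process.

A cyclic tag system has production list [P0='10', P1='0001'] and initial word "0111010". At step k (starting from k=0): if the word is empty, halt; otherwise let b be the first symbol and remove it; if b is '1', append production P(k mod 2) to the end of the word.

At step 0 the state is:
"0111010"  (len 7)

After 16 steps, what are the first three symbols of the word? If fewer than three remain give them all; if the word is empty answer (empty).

gen 0: "0111010"  (len 7)
gen 1: "111010"  (len 6)
gen 2: "110100001"  (len 9)
gen 3: "1010000110"  (len 10)
gen 4: "0100001100001"  (len 13)
gen 5: "100001100001"  (len 12)
gen 6: "000011000010001"  (len 15)
gen 7: "00011000010001"  (len 14)
gen 8: "0011000010001"  (len 13)
gen 9: "011000010001"  (len 12)
gen 10: "11000010001"  (len 11)
gen 11: "100001000110"  (len 12)
gen 12: "000010001100001"  (len 15)
gen 13: "00010001100001"  (len 14)
gen 14: "0010001100001"  (len 13)
gen 15: "010001100001"  (len 12)
gen 16: "10001100001"  (len 11)

100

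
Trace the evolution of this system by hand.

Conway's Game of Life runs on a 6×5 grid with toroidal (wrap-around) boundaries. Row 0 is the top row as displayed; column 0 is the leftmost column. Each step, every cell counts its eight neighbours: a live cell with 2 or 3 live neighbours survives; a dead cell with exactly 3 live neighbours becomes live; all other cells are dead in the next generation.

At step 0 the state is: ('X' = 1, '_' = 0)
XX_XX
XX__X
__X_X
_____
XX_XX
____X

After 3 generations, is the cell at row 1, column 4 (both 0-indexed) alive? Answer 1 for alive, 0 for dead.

1

gen 0: XX_XX
XX__X
__X_X
_____
XX_XX
____X
gen 1: _XXX_
_____
_X_XX
_XX__
X__XX
_____
gen 2: __X__
XX__X
XX_X_
_X___
XXXXX
XX___
gen 3: __X_X
___XX
_____
_____
___XX
_____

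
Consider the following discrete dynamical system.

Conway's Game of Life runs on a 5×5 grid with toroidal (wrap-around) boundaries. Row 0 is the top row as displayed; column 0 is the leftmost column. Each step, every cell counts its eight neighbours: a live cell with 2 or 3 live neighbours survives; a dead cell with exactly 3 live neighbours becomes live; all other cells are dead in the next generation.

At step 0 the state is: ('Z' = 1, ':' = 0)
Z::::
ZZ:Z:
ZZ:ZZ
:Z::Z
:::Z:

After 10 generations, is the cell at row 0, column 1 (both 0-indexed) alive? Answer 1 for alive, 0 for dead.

0) Z::::
ZZ:Z:
ZZ:ZZ
:Z::Z
:::Z:
1) ZZZ::
:::Z:
:::Z:
:Z:::
Z:::Z
2) ZZZZ:
:Z:ZZ
::Z::
Z:::Z
::Z:Z
3) :::::
::::Z
:ZZ::
ZZ::Z
::Z::
4) :::::
:::::
:ZZZZ
Z::Z:
ZZ:::
5) :::::
::ZZ:
ZZZZZ
:::Z:
ZZ::Z
6) ZZZZZ
Z::::
ZZ:::
:::::
Z:::Z
7) ::ZZ:
:::Z:
ZZ:::
:Z::Z
::Z::
8) ::ZZ:
:Z:ZZ
ZZZ:Z
:ZZ::
:ZZ::
9) Z:::Z
:::::
::::Z
:::::
:::::
10) :::::
Z:::Z
:::::
:::::
:::::

0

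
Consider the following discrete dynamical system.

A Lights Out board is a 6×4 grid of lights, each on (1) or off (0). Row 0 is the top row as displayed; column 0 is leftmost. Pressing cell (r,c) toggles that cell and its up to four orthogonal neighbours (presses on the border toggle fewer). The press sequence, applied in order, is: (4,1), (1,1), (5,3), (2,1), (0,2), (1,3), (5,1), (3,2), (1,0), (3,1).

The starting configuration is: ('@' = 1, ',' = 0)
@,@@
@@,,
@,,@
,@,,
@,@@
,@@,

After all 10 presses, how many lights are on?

15

step 0: @,@@
@@,,
@,,@
,@,,
@,@@
,@@,
step 1: @,@@
@@,,
@,,@
,,,,
,@,@
,,@,
step 2: @@@@
,,@,
@@,@
,,,,
,@,@
,,@,
step 3: @@@@
,,@,
@@,@
,,,,
,@,,
,,,@
step 4: @@@@
,@@,
,,@@
,@,,
,@,,
,,,@
step 5: @,,,
,@,,
,,@@
,@,,
,@,,
,,,@
step 6: @,,@
,@@@
,,@,
,@,,
,@,,
,,,@
step 7: @,,@
,@@@
,,@,
,@,,
,,,,
@@@@
step 8: @,,@
,@@@
,,,,
,,@@
,,@,
@@@@
step 9: ,,,@
@,@@
@,,,
,,@@
,,@,
@@@@
step 10: ,,,@
@,@@
@@,,
@@,@
,@@,
@@@@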